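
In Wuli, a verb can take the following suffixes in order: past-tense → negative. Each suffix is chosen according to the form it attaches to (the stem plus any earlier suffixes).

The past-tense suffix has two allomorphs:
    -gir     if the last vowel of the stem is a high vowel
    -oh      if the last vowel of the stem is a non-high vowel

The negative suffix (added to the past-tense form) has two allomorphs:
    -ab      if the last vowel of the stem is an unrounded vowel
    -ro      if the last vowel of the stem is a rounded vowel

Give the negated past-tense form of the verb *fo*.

foohro

Since the last vowel of *fo* is /o/ (a non-high vowel), it takes -oh, giving *fooh*.
The last vowel of the past-tense form *fooh* is /o/, which is a rounded vowel, so the negative suffix is -ro, giving *foohro*.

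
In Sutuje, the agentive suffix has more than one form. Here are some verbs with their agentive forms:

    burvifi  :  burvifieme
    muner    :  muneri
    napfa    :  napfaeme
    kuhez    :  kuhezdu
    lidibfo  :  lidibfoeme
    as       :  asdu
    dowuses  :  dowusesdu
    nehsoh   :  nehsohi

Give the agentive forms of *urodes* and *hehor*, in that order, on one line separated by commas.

The pattern is sibilance of the final sound: -du when the stem ends in a sibilant (*kuhez*, *as*, *dowuses*); -i when the stem ends in a non-sibilant consonant (*muner*, *nehsoh*); -eme when the stem ends in a vowel (*burvifi*, *napfa*, *lidibfo*).
Since the final sound of *urodes* is /s/ (a sibilant), it takes -du, giving *urodesdu*.
Since the final sound of *hehor* is /r/ (a non-sibilant consonant), it takes -i, giving *hehori*.

urodesdu, hehori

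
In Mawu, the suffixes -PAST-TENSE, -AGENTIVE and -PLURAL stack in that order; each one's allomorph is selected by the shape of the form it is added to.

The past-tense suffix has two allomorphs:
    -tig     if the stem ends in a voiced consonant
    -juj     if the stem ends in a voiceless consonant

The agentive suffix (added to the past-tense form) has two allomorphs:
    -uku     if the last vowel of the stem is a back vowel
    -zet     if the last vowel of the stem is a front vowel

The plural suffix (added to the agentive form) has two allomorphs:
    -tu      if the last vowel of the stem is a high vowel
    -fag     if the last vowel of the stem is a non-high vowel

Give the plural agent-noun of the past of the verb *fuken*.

*fuken*: final consonant = /n/, voiced → -tig → *fukentig*.
The past-tense form *fukentig*: last vowel = /i/, a front vowel → -zet → *fukentigzet*.
The agentive form *fukentigzet* — last vowel /e/ (a non-high vowel) → -fag → *fukentigzetfag*.

fukentigzetfag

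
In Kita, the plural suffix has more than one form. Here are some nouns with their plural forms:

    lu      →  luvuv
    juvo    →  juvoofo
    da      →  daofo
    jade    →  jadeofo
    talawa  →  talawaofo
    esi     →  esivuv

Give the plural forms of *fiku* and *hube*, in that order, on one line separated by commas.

Looking at the last vowel of each stem: -vuv when the last vowel of the stem is a high vowel (*lu*, *esi*); -ofo when the last vowel of the stem is a non-high vowel (*juvo*, *da*, *jade*, *talawa*).
*fiku*: last vowel = /u/, a high vowel → -vuv → *fikuvuv*.
*hube*: last vowel = /e/, a non-high vowel → -ofo → *hubeofo*.

fikuvuv, hubeofo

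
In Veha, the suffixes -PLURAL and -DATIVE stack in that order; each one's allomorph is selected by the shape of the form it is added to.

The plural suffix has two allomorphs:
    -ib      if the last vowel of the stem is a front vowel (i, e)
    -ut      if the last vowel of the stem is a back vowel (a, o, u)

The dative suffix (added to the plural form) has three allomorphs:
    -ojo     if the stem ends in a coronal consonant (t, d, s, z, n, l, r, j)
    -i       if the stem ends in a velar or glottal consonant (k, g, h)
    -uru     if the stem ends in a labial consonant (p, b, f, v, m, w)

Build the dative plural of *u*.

uutojo

Since the last vowel of *u* is /u/ (a back vowel), it takes -ut, giving *uut*.
Since the final consonant of the plural form *uut* is /t/ (coronal), it takes -ojo, giving *uutojo*.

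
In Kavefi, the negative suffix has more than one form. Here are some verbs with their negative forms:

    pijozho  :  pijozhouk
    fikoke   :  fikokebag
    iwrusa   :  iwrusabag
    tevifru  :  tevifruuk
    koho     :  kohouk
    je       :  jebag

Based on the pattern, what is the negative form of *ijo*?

ijouk

The pattern is rounding harmony: -uk when the last vowel of the stem is a rounded vowel (*pijozho*, *tevifru*, *koho*); -bag when the last vowel of the stem is an unrounded vowel (*fikoke*, *iwrusa*, *je*).
The last vowel of *ijo* is /o/, which is a rounded vowel, so the suffix is -uk, giving *ijouk*.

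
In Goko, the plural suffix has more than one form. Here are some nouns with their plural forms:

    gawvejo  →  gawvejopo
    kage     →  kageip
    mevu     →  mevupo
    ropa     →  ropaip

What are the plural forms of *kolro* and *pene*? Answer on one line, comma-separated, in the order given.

kolropo, peneip

Looking at the last vowel of each stem: -po when the last vowel of the stem is a rounded vowel (*gawvejo*, *mevu*); -ip when the last vowel of the stem is an unrounded vowel (*kage*, *ropa*).
*kolro*: last vowel = /o/, a rounded vowel → -po → *kolropo*.
The last vowel of *pene* is /e/, which is an unrounded vowel, so the suffix is -ip, giving *peneip*.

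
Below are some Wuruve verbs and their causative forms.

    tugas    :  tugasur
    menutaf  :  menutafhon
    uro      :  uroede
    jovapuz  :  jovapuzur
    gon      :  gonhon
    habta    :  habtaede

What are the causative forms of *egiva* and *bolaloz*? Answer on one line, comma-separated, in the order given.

The alternation tracks the final sound of the stem — -ur when the stem ends in a sibilant (*tugas*, *jovapuz*); -hon when the stem ends in a non-sibilant consonant (*menutaf*, *gon*); -ede when the stem ends in a vowel (*uro*, *habta*).
*egiva*: final sound = /a/, a vowel → -ede → *egivaede*.
Since the final sound of *bolaloz* is /z/ (a sibilant), it takes -ur, giving *bolalozur*.

egivaede, bolalozur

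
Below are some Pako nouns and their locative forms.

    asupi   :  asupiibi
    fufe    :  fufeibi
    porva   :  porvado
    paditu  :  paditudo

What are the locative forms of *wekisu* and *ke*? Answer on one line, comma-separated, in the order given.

Looking at the last vowel of each stem: -ibi when the last vowel of the stem is a front vowel (*asupi*, *fufe*); -do when the last vowel of the stem is a back vowel (*porva*, *paditu*).
The last vowel of *wekisu* is /u/, which is a back vowel, so the suffix is -do, giving *wekisudo*.
Since the last vowel of *ke* is /e/ (a front vowel), it takes -ibi, giving *keibi*.

wekisudo, keibi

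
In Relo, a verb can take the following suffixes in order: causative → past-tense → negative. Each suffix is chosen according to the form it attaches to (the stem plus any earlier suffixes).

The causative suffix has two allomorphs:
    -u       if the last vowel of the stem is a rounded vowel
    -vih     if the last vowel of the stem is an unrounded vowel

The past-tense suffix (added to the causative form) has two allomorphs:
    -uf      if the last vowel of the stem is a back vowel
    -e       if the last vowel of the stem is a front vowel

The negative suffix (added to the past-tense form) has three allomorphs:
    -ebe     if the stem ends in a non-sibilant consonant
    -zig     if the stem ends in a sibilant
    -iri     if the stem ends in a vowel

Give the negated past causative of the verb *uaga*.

*uaga* — last vowel /a/ (an unrounded vowel) → -vih → *uagavih*.
The last vowel of the causative form *uagavih* is /i/, which is a front vowel, so the past-tense suffix is -e, giving *uagavihe*.
Since the final sound of the past-tense form *uagavihe* is /e/ (a vowel), it takes -iri, giving *uagaviheiri*.

uagaviheiri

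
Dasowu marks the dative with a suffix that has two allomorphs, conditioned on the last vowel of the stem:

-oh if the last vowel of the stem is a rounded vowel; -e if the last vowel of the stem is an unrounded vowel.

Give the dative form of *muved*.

muvede

*muved*: last vowel = /e/, an unrounded vowel → -e → *muvede*.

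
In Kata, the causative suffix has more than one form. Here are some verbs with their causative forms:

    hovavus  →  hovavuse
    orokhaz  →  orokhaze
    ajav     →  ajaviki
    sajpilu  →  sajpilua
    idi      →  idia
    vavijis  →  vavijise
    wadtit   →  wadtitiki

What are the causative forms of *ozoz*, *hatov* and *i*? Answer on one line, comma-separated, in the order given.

Looking at the final sound of each stem: -e when the stem ends in a sibilant (*hovavus*, *orokhaz*, *vavijis*); -iki when the stem ends in a non-sibilant consonant (*ajav*, *wadtit*); -a when the stem ends in a vowel (*sajpilu*, *idi*).
Since the final sound of *ozoz* is /z/ (a sibilant), it takes -e, giving *ozoze*.
*hatov*: final sound = /v/, a non-sibilant consonant → -iki → *hatoviki*.
*i*: final sound = /i/, a vowel → -a → *ia*.

ozoze, hatoviki, ia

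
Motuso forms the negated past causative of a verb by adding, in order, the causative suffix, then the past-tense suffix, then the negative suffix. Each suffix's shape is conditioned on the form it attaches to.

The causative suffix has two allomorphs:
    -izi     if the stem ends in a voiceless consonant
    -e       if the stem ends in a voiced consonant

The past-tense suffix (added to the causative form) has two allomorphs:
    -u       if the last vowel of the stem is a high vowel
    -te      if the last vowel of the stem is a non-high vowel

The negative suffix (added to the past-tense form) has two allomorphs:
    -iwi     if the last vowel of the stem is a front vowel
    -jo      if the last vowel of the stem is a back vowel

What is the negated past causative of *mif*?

mifiziujo

*mif*: final consonant = /f/, voiceless → -izi → *mifizi*.
The causative form *mifizi*: last vowel = /i/, a high vowel → -u → *mifiziu*.
The last vowel of the past-tense form *mifiziu* is /u/, which is a back vowel, so the negative suffix is -jo, giving *mifiziujo*.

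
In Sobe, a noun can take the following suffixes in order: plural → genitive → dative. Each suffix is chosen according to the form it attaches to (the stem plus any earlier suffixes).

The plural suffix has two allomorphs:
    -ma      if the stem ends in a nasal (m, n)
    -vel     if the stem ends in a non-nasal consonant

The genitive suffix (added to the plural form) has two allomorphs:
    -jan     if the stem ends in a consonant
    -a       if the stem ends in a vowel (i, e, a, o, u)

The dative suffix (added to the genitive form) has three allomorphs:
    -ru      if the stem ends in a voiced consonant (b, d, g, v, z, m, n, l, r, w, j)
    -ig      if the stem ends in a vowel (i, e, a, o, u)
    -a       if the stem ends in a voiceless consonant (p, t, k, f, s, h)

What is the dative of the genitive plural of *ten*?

The final consonant of *ten* is /n/, which is a nasal, so the plural suffix is -ma, giving *tenma*.
The plural form *tenma* — final sound /a/ (a vowel) → -a → *tenmaa*.
The genitive form *tenmaa* — final sound /a/ (a vowel) → -ig → *tenmaaig*.

tenmaaig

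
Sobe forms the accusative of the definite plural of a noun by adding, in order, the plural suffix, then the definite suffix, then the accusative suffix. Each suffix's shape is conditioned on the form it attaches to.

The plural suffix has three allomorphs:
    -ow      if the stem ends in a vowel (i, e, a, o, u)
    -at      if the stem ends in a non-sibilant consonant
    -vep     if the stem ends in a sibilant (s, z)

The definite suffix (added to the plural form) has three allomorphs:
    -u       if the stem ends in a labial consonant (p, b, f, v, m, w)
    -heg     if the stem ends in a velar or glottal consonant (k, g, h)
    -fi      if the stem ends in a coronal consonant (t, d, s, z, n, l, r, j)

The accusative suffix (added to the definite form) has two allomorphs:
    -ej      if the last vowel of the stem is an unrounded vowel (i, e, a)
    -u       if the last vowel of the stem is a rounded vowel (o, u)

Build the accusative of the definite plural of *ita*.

Since the final sound of *ita* is /a/ (a vowel), it takes -ow, giving *itaow*.
The final consonant of the plural form *itaow* is /w/, which is labial, so the definite suffix is -u, giving *itaowu*.
The definite form *itaowu* — last vowel /u/ (a rounded vowel) → -u → *itaowuu*.

itaowuu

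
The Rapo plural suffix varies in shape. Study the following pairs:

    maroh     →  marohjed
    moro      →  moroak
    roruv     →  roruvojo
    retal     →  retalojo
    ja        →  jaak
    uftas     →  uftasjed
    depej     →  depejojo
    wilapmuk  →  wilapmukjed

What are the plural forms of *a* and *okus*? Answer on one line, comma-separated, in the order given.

The pattern is voicing of the final sound: -jed when the stem ends in a voiceless consonant (*maroh*, *uftas*, *wilapmuk*); -ojo when the stem ends in a voiced consonant (*roruv*, *retal*, *depej*); -ak when the stem ends in a vowel (*moro*, *ja*).
Since the final sound of *a* is /a/ (a vowel), it takes -ak, giving *aak*.
*okus* — final sound /s/ (a voiceless consonant) → -jed → *okusjed*.

aak, okusjed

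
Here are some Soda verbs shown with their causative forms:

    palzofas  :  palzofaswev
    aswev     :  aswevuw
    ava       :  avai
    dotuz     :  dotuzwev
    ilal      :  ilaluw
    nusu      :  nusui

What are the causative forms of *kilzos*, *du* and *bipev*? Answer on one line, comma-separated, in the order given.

kilzoswev, dui, bipevuw

The pattern is sibilance of the final sound: -wev when the stem ends in a sibilant (*palzofas*, *dotuz*); -uw when the stem ends in a non-sibilant consonant (*aswev*, *ilal*); -i when the stem ends in a vowel (*ava*, *nusu*).
*kilzos* — final sound /s/ (a sibilant) → -wev → *kilzoswev*.
The final sound of *du* is /u/, which is a vowel, so the suffix is -i, giving *dui*.
*bipev*: final sound = /v/, a non-sibilant consonant → -uw → *bipevuw*.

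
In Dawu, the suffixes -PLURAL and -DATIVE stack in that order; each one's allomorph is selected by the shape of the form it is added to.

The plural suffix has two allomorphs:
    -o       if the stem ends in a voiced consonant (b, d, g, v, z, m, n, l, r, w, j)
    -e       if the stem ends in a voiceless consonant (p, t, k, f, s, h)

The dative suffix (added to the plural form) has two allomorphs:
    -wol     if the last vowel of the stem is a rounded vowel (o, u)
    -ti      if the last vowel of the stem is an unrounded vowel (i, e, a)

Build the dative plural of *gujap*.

The final consonant of *gujap* is /p/, which is voiceless, so the plural suffix is -e, giving *gujape*.
The last vowel of the plural form *gujape* is /e/, which is an unrounded vowel, so the dative suffix is -ti, giving *gujapeti*.

gujapeti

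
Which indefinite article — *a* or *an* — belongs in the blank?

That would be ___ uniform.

The indefinite article is chosen by the initial *sound* of the following word, not its spelling.
*uniform* begins with the sound /juː/ (u pronounced /juː/) — a consonant sound.
So the article is *a*: That would be a uniform.

a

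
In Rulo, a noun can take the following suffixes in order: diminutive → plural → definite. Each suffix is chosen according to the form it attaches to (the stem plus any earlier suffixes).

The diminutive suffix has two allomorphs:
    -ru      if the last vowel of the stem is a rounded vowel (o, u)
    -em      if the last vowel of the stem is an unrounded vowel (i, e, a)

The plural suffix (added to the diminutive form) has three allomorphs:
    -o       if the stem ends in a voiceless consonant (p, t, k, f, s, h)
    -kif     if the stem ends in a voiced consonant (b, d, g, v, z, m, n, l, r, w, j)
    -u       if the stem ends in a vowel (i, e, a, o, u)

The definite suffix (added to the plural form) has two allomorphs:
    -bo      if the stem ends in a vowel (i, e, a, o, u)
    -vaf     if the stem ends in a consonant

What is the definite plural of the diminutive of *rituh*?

*rituh* — last vowel /u/ (a rounded vowel) → -ru → *rituhru*.
The final sound of the diminutive form *rituhru* is /u/, which is a vowel, so the plural suffix is -u, giving *rituhruu*.
The final sound of the plural form *rituhruu* is /u/, which is a vowel, so the definite suffix is -bo, giving *rituhruubo*.

rituhruubo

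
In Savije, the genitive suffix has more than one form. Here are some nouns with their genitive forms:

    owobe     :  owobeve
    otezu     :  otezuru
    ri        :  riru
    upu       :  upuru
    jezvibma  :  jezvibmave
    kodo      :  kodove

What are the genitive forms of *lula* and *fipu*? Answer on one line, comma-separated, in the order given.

lulave, fipuru

The alternation tracks the last vowel of the stem — -ru when the last vowel of the stem is a high vowel (*otezu*, *ri*, *upu*); -ve when the last vowel of the stem is a non-high vowel (*owobe*, *jezvibma*, *kodo*).
Since the last vowel of *lula* is /a/ (a non-high vowel), it takes -ve, giving *lulave*.
Since the last vowel of *fipu* is /u/ (a high vowel), it takes -ru, giving *fipuru*.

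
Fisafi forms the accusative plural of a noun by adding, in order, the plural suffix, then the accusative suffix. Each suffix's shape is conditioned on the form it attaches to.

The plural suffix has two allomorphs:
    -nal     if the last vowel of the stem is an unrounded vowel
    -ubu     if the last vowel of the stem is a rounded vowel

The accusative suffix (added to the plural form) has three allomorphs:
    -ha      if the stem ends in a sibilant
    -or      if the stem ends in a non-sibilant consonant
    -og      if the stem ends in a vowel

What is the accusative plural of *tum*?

tumubuog

*tum* — last vowel /u/ (a rounded vowel) → -ubu → *tumubu*.
The plural form *tumubu* — final sound /u/ (a vowel) → -og → *tumubuog*.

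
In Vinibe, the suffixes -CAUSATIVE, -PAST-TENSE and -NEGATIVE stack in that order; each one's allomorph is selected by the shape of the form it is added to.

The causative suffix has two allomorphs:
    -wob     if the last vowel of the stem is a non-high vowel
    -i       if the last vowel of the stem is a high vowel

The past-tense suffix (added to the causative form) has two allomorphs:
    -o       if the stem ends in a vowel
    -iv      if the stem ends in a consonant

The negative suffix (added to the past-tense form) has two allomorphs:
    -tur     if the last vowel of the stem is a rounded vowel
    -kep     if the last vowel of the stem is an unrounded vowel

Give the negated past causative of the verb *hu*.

huiotur

Since the last vowel of *hu* is /u/ (a high vowel), it takes -i, giving *hui*.
Since the final sound of the causative form *hui* is /i/ (a vowel), it takes -o, giving *huio*.
Since the last vowel of the past-tense form *huio* is /o/ (a rounded vowel), it takes -tur, giving *huiotur*.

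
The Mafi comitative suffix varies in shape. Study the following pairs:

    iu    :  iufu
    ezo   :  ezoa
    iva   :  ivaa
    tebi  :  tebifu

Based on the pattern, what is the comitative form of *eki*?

ekifu

The alternation tracks the last vowel of the stem — -fu when the last vowel of the stem is a high vowel (*iu*, *tebi*); -a when the last vowel of the stem is a non-high vowel (*ezo*, *iva*).
Since the last vowel of *eki* is /i/ (a high vowel), it takes -fu, giving *ekifu*.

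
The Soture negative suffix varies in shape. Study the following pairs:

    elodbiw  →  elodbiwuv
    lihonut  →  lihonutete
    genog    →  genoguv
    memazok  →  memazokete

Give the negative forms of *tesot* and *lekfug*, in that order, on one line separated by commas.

The suffix is conditioned by the final consonant: -ete when the stem ends in a voiceless consonant (*lihonut*, *memazok*); -uv when the stem ends in a voiced consonant (*elodbiw*, *genog*).
The final consonant of *tesot* is /t/, which is voiceless, so the suffix is -ete, giving *tesotete*.
*lekfug*: final consonant = /g/, voiced → -uv → *lekfuguv*.

tesotete, lekfuguv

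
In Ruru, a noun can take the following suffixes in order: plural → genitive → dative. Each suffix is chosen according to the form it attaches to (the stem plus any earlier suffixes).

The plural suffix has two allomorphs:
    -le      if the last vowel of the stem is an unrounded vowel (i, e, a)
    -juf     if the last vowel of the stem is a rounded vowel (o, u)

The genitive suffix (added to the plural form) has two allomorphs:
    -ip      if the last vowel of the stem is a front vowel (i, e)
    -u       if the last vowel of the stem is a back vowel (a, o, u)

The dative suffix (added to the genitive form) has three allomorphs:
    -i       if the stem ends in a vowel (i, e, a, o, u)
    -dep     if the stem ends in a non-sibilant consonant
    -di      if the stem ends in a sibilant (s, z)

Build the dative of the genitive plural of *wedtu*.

*wedtu*: last vowel = /u/, a rounded vowel → -juf → *wedtujuf*.
The plural form *wedtujuf* — last vowel /u/ (a back vowel) → -u → *wedtujufu*.
The genitive form *wedtujufu* — final sound /u/ (a vowel) → -i → *wedtujufui*.

wedtujufui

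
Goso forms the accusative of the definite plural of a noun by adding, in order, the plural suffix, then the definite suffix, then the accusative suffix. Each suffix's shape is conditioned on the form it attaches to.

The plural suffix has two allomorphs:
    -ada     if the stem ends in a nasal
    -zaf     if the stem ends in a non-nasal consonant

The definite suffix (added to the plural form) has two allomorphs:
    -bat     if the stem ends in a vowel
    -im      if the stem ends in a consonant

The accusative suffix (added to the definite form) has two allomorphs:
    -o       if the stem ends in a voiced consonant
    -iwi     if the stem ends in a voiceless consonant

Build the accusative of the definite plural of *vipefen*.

vipefenadabatiwi

*vipefen*: final consonant = /n/, a nasal → -ada → *vipefenada*.
The plural form *vipefenada* — final sound /a/ (a vowel) → -bat → *vipefenadabat*.
The final consonant of the definite form *vipefenadabat* is /t/, which is voiceless, so the accusative suffix is -iwi, giving *vipefenadabatiwi*.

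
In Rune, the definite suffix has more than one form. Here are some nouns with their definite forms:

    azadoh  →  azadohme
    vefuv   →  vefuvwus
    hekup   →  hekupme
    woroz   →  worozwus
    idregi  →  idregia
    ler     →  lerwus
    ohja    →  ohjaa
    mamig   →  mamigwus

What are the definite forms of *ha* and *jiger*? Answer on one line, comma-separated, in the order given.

haa, jigerwus

The alternation tracks the final sound of the stem — -me when the stem ends in a voiceless consonant (*azadoh*, *hekup*); -wus when the stem ends in a voiced consonant (*vefuv*, *woroz*, *ler*, *mamig*); -a when the stem ends in a vowel (*idregi*, *ohja*).
The final sound of *ha* is /a/, which is a vowel, so the suffix is -a, giving *haa*.
The final sound of *jiger* is /r/, which is a voiced consonant, so the suffix is -wus, giving *jigerwus*.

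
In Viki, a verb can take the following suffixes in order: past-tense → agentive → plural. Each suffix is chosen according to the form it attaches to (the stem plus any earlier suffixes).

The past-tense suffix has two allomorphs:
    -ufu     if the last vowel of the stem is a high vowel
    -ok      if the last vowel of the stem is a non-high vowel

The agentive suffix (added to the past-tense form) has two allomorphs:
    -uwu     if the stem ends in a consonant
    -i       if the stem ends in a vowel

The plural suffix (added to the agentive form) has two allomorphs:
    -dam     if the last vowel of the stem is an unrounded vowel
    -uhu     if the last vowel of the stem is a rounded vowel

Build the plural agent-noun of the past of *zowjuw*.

Since the last vowel of *zowjuw* is /u/ (a high vowel), it takes -ufu, giving *zowjuwufu*.
The past-tense form *zowjuwufu* — final sound /u/ (a vowel) → -i → *zowjuwufui*.
Since the last vowel of the agentive form *zowjuwufui* is /i/ (an unrounded vowel), it takes -dam, giving *zowjuwufuidam*.

zowjuwufuidam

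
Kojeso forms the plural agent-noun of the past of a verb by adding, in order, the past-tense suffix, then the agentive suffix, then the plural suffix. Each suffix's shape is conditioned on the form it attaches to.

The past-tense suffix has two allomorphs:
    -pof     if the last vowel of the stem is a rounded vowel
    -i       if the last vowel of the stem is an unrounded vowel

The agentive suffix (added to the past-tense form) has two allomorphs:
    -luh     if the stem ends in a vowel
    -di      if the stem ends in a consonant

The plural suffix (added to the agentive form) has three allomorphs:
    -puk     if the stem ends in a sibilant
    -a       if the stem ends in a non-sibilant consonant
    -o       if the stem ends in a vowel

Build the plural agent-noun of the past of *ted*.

tediluha

The last vowel of *ted* is /e/, which is an unrounded vowel, so the past-tense suffix is -i, giving *tedi*.
The past-tense form *tedi*: final sound = /i/, a vowel → -luh → *tediluh*.
The final sound of the agentive form *tediluh* is /h/, which is a non-sibilant consonant, so the plural suffix is -a, giving *tediluha*.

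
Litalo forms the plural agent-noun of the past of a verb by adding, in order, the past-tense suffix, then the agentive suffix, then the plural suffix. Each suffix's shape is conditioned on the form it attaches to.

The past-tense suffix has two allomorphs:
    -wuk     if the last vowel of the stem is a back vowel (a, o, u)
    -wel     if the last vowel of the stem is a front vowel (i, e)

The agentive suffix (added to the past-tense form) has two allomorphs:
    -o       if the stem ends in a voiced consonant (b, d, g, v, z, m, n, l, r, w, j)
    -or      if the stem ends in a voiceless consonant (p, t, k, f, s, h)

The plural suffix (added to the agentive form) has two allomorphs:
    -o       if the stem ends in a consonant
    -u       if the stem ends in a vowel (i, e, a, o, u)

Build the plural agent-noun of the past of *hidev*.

Since the last vowel of *hidev* is /e/ (a front vowel), it takes -wel, giving *hidevwel*.
Since the final consonant of the past-tense form *hidevwel* is /l/ (voiced), it takes -o, giving *hidevwelo*.
The agentive form *hidevwelo*: final sound = /o/, a vowel → -u → *hidevwelou*.

hidevwelou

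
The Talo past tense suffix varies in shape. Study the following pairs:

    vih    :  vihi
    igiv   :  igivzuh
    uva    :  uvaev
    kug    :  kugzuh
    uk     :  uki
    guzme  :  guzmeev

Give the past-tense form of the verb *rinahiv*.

rinahivzuh

Looking at the final sound of each stem: -i when the stem ends in a voiceless consonant (*vih*, *uk*); -zuh when the stem ends in a voiced consonant (*igiv*, *kug*); -ev when the stem ends in a vowel (*uva*, *guzme*).
The final sound of *rinahiv* is /v/, which is a voiced consonant, so the suffix is -zuh, giving *rinahivzuh*.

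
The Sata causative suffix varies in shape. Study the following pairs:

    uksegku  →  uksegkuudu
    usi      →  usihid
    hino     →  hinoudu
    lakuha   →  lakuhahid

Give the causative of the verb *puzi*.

The suffix is conditioned by the last vowel: -udu when the last vowel of the stem is a rounded vowel (*uksegku*, *hino*); -hid when the last vowel of the stem is an unrounded vowel (*usi*, *lakuha*).
Since the last vowel of *puzi* is /i/ (an unrounded vowel), it takes -hid, giving *puzihid*.

puzihid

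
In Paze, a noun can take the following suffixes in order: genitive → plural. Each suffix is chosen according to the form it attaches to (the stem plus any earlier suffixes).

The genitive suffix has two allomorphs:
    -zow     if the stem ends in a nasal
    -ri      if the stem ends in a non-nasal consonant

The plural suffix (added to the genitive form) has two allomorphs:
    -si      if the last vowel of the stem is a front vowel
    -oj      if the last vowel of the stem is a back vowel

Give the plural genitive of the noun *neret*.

neretrisi

Since the final consonant of *neret* is /t/ (non-nasal), it takes -ri, giving *neretri*.
The last vowel of the genitive form *neretri* is /i/, which is a front vowel, so the plural suffix is -si, giving *neretrisi*.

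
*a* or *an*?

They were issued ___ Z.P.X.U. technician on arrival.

The indefinite article is chosen by the initial *sound* of the following word, not its spelling.
The initialism *Z.P.X.U.* is read letter by letter; the first letter, Z, is pronounced /ziː/, which begins with a consonant sound.
So the article is *a*: They were issued a Z.P.X.U. technician on arrival.

a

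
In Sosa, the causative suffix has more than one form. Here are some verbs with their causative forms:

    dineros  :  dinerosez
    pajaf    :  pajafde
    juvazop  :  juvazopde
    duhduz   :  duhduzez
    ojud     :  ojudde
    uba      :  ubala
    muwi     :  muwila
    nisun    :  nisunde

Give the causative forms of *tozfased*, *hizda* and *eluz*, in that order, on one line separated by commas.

The suffix is conditioned by the final sound: -ez when the stem ends in a sibilant (*dineros*, *duhduz*); -de when the stem ends in a non-sibilant consonant (*pajaf*, *juvazop*, *ojud*, *nisun*); -la when the stem ends in a vowel (*uba*, *muwi*).
*tozfased*: final sound = /d/, a non-sibilant consonant → -de → *tozfasedde*.
The final sound of *hizda* is /a/, which is a vowel, so the suffix is -la, giving *hizdala*.
Since the final sound of *eluz* is /z/ (a sibilant), it takes -ez, giving *eluzez*.

tozfasedde, hizdala, eluzez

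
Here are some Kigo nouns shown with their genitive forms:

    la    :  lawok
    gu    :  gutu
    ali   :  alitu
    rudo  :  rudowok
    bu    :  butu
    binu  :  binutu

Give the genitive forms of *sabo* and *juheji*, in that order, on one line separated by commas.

The suffix is conditioned by the last vowel: -tu when the last vowel of the stem is a high vowel (*gu*, *ali*, *bu*, *binu*); -wok when the last vowel of the stem is a non-high vowel (*la*, *rudo*).
Since the last vowel of *sabo* is /o/ (a non-high vowel), it takes -wok, giving *sabowok*.
The last vowel of *juheji* is /i/, which is a high vowel, so the suffix is -tu, giving *juhejitu*.

sabowok, juhejitu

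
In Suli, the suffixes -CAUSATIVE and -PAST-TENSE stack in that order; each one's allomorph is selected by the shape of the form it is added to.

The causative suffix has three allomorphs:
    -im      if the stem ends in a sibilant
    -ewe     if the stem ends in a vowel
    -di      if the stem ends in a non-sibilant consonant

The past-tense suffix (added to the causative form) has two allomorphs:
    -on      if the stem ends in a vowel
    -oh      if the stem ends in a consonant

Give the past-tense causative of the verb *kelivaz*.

kelivazimoh

*kelivaz* — final sound /z/ (a sibilant) → -im → *kelivazim*.
The causative form *kelivazim*: final sound = /m/, a consonant → -oh → *kelivazimoh*.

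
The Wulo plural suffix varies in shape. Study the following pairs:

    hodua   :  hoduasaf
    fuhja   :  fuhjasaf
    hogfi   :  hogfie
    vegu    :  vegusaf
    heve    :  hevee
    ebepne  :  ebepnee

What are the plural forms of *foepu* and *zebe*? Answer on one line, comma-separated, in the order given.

foepusaf, zebee

The alternation tracks the last vowel of the stem — -e when the last vowel of the stem is a front vowel (*hogfi*, *heve*, *ebepne*); -saf when the last vowel of the stem is a back vowel (*hodua*, *fuhja*, *vegu*).
*foepu* — last vowel /u/ (a back vowel) → -saf → *foepusaf*.
*zebe*: last vowel = /e/, a front vowel → -e → *zebee*.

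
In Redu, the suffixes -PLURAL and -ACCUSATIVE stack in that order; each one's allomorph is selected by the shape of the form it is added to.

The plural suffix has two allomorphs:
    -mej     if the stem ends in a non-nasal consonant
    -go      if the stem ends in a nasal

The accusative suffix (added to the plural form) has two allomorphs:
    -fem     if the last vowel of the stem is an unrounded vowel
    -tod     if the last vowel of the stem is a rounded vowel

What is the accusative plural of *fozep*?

The final consonant of *fozep* is /p/, which is non-nasal, so the plural suffix is -mej, giving *fozepmej*.
The last vowel of the plural form *fozepmej* is /e/, which is an unrounded vowel, so the accusative suffix is -fem, giving *fozepmejfem*.

fozepmejfem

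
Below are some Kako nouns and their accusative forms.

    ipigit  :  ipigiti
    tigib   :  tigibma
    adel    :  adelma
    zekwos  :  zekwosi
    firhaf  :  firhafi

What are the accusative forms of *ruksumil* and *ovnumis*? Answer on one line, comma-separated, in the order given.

ruksumilma, ovnumisi

The pattern is voicing of the final consonant: -i when the stem ends in a voiceless consonant (*ipigit*, *zekwos*, *firhaf*); -ma when the stem ends in a voiced consonant (*tigib*, *adel*).
Since the final consonant of *ruksumil* is /l/ (voiced), it takes -ma, giving *ruksumilma*.
The final consonant of *ovnumis* is /s/, which is voiceless, so the suffix is -i, giving *ovnumisi*.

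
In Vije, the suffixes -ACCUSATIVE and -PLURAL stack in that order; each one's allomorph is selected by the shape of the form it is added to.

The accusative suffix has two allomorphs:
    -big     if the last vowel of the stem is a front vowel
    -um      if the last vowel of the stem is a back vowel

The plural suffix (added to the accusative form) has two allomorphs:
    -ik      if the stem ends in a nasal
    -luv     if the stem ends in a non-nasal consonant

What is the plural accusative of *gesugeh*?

*gesugeh*: last vowel = /e/, a front vowel → -big → *gesugehbig*.
The accusative form *gesugehbig* — final consonant /g/ (non-nasal) → -luv → *gesugehbigluv*.

gesugehbigluv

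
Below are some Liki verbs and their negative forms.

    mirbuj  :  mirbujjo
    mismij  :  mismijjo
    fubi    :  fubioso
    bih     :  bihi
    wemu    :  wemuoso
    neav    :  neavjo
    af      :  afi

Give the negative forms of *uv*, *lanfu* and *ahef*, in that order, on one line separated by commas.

The alternation tracks the final sound of the stem — -i when the stem ends in a voiceless consonant (*bih*, *af*); -jo when the stem ends in a voiced consonant (*mirbuj*, *mismij*, *neav*); -oso when the stem ends in a vowel (*fubi*, *wemu*).
*uv*: final sound = /v/, a voiced consonant → -jo → *uvjo*.
The final sound of *lanfu* is /u/, which is a vowel, so the suffix is -oso, giving *lanfuoso*.
Since the final sound of *ahef* is /f/ (a voiceless consonant), it takes -i, giving *ahefi*.

uvjo, lanfuoso, ahefi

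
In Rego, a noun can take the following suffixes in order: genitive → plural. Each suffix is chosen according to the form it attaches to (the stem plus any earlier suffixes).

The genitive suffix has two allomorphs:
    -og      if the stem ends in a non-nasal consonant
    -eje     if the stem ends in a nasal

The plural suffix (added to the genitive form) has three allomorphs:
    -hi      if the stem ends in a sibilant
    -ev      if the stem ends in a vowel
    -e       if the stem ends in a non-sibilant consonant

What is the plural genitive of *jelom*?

jelomejeev

*jelom* — final consonant /m/ (a nasal) → -eje → *jelomeje*.
The genitive form *jelomeje* — final sound /e/ (a vowel) → -ev → *jelomejeev*.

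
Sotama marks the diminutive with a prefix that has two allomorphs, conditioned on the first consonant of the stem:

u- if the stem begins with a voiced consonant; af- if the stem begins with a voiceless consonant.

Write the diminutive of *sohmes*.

*sohmes*: first consonant = /s/, voiceless → af- → *afsohmes*.

afsohmes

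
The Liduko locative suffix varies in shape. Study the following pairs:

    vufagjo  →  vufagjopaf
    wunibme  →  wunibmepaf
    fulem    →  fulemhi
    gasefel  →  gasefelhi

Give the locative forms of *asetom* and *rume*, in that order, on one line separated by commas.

The suffix is conditioned by the final sound: -hi when the stem ends in a consonant (*fulem*, *gasefel*); -paf when the stem ends in a vowel (*vufagjo*, *wunibme*).
*asetom* — final sound /m/ (a consonant) → -hi → *asetomhi*.
*rume* — final sound /e/ (a vowel) → -paf → *rumepaf*.

asetomhi, rumepaf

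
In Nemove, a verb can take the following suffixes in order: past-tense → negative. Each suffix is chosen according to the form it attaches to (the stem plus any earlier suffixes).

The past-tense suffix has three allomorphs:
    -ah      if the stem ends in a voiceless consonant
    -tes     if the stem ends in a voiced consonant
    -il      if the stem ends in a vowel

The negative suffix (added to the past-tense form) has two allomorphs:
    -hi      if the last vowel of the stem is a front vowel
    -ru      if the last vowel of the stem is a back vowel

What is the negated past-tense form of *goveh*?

*goveh* — final sound /h/ (a voiceless consonant) → -ah → *govehah*.
The last vowel of the past-tense form *govehah* is /a/, which is a back vowel, so the negative suffix is -ru, giving *govehahru*.

govehahru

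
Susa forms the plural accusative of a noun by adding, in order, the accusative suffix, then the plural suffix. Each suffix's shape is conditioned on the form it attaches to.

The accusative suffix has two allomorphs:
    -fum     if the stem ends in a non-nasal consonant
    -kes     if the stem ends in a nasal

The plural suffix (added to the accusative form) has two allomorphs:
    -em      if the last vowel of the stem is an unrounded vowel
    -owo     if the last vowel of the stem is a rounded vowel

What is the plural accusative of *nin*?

ninkesem

*nin*: final consonant = /n/, a nasal → -kes → *ninkes*.
Since the last vowel of the accusative form *ninkes* is /e/ (an unrounded vowel), it takes -em, giving *ninkesem*.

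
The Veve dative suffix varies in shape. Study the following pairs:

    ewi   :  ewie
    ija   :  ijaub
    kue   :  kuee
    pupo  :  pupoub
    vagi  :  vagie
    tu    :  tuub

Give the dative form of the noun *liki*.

The suffix is conditioned by the last vowel: -e when the last vowel of the stem is a front vowel (*ewi*, *kue*, *vagi*); -ub when the last vowel of the stem is a back vowel (*ija*, *pupo*, *tu*).
*liki*: last vowel = /i/, a front vowel → -e → *likie*.

likie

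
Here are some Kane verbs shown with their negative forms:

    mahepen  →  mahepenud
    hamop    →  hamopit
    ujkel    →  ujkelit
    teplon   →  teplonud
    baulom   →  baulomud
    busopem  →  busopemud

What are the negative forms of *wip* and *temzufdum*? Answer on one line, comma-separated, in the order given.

The suffix is conditioned by the final consonant: -ud when the stem ends in a nasal (*mahepen*, *teplon*, *baulom*, *busopem*); -it when the stem ends in a non-nasal consonant (*hamop*, *ujkel*).
The final consonant of *wip* is /p/, which is non-nasal, so the suffix is -it, giving *wipit*.
*temzufdum*: final consonant = /m/, a nasal → -ud → *temzufdumud*.

wipit, temzufdumud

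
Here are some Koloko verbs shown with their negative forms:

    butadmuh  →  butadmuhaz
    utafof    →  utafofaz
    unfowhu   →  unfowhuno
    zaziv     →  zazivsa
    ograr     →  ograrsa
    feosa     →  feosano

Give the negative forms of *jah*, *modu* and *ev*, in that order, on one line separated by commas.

The alternation tracks the final sound of the stem — -az when the stem ends in a voiceless consonant (*butadmuh*, *utafof*); -sa when the stem ends in a voiced consonant (*zaziv*, *ograr*); -no when the stem ends in a vowel (*unfowhu*, *feosa*).
The final sound of *jah* is /h/, which is a voiceless consonant, so the suffix is -az, giving *jahaz*.
*modu* — final sound /u/ (a vowel) → -no → *moduno*.
*ev* — final sound /v/ (a voiced consonant) → -sa → *evsa*.

jahaz, moduno, evsa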